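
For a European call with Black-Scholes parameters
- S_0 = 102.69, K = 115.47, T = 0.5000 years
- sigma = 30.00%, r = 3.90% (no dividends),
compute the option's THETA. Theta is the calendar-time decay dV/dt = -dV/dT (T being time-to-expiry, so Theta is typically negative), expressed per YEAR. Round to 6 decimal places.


Answer: Theta = -9.420049

Derivation:
d1 = -0.3549488175; d2 = -0.5670808519
phi(d1) = 0.3745863739; exp(-qT) = 1.0000000000; exp(-rT) = 0.9806888952
Theta = -S*exp(-qT)*phi(d1)*sigma/(2*sqrt(T)) - r*K*exp(-rT)*N(d2) + q*S*exp(-qT)*N(d1)
N(d1) = 0.3613139677; N(d2) = 0.2853296258; sqrt(T) = 0.7071067812
Term 1 = -102.6900 * 1.0000000000 * 0.3745863739 * 0.3000 / (2 * 0.7071067812) = -8.1599291136
Term 2 = -0.0390 * 115.4700 * 0.9806888952 * 0.2853296258 = -1.2601199790
Term 3 = 0 (no dividend yield, q = 0)
Theta = -8.1599291136 + (-1.2601199790) + (0.0000000000) = -9.420049


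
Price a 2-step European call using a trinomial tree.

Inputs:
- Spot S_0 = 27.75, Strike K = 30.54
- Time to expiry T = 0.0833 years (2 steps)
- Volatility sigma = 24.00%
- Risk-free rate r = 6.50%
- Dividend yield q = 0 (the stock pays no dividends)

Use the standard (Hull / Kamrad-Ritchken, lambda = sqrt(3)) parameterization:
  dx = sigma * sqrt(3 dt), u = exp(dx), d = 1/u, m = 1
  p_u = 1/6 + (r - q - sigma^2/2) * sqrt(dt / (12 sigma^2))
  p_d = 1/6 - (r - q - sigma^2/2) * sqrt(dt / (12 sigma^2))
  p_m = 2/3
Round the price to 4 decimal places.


dt = T/N = 0.041650; dx = sigma*sqrt(3*dt) = 0.084836
u = exp(dx) = 1.088538; d = 1/u = 0.918663
p_u = 0.175553, p_m = 0.666667, p_d = 0.157781
Discount per step: exp(-r*dt) = 0.997296
Stock lattice S(k, j) with j the centered position index:
  k=0: S(0,+0) = 27.7500
  k=1: S(1,-1) = 25.4929; S(1,+0) = 27.7500; S(1,+1) = 30.2069
  k=2: S(2,-2) = 23.4194; S(2,-1) = 25.4929; S(2,+0) = 27.7500; S(2,+1) = 30.2069; S(2,+2) = 32.8814
Terminal payoffs V(N, j) = max(S_T - K, 0):
  V(2,-2) = 0.000000; V(2,-1) = 0.000000; V(2,+0) = 0.000000; V(2,+1) = 0.000000; V(2,+2) = 2.341412
Backward induction: V(k, j) = exp(-r*dt) * [p_u * V(k+1, j+1) + p_m * V(k+1, j) + p_d * V(k+1, j-1)]
  V(1,-1) = exp(-r*dt) * [p_u*0.000000 + p_m*0.000000 + p_d*0.000000] = 0.000000
  V(1,+0) = exp(-r*dt) * [p_u*0.000000 + p_m*0.000000 + p_d*0.000000] = 0.000000
  V(1,+1) = exp(-r*dt) * [p_u*2.341412 + p_m*0.000000 + p_d*0.000000] = 0.409930
  V(0,+0) = exp(-r*dt) * [p_u*0.409930 + p_m*0.000000 + p_d*0.000000] = 0.071770

Answer: Price = V(0,0) = 0.0718


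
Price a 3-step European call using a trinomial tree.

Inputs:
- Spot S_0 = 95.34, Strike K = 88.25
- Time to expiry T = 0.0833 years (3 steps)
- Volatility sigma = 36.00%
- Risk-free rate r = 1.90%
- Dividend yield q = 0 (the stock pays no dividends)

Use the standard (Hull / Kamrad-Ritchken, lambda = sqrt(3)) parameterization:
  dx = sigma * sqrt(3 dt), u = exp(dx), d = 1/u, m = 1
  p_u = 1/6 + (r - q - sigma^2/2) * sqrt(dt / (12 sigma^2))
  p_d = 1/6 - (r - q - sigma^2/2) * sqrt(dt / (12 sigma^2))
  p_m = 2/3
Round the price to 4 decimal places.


Answer: Price = V(0,0) = 8.5348

Derivation:
dt = T/N = 0.027767; dx = sigma*sqrt(3*dt) = 0.103902
u = exp(dx) = 1.109492; d = 1/u = 0.901313
p_u = 0.160547, p_m = 0.666667, p_d = 0.172786
Discount per step: exp(-r*dt) = 0.999473
Stock lattice S(k, j) with j the centered position index:
  k=0: S(0,+0) = 95.3400
  k=1: S(1,-1) = 85.9312; S(1,+0) = 95.3400; S(1,+1) = 105.7790
  k=2: S(2,-2) = 77.4510; S(2,-1) = 85.9312; S(2,+0) = 95.3400; S(2,+1) = 105.7790; S(2,+2) = 117.3609
  k=3: S(3,-3) = 69.8076; S(3,-2) = 77.4510; S(3,-1) = 85.9312; S(3,+0) = 95.3400; S(3,+1) = 105.7790; S(3,+2) = 117.3609; S(3,+3) = 130.2110
Terminal payoffs V(N, j) = max(S_T - K, 0):
  V(3,-3) = 0.000000; V(3,-2) = 0.000000; V(3,-1) = 0.000000; V(3,+0) = 7.090000; V(3,+1) = 17.528968; V(3,+2) = 29.110920; V(3,+3) = 41.961003
Backward induction: V(k, j) = exp(-r*dt) * [p_u * V(k+1, j+1) + p_m * V(k+1, j) + p_d * V(k+1, j-1)]
  V(2,-2) = exp(-r*dt) * [p_u*0.000000 + p_m*0.000000 + p_d*0.000000] = 0.000000
  V(2,-1) = exp(-r*dt) * [p_u*7.090000 + p_m*0.000000 + p_d*0.000000] = 1.137677
  V(2,+0) = exp(-r*dt) * [p_u*17.528968 + p_m*7.090000 + p_d*0.000000] = 7.536911
  V(2,+1) = exp(-r*dt) * [p_u*29.110920 + p_m*17.528968 + p_d*7.090000] = 17.575428
  V(2,+2) = exp(-r*dt) * [p_u*41.961003 + p_m*29.110920 + p_d*17.528968] = 29.157371
  V(1,-1) = exp(-r*dt) * [p_u*7.536911 + p_m*1.137677 + p_d*0.000000] = 1.967441
  V(1,+0) = exp(-r*dt) * [p_u*17.575428 + p_m*7.536911 + p_d*1.137677] = 8.038621
  V(1,+1) = exp(-r*dt) * [p_u*29.157371 + p_m*17.575428 + p_d*7.536911] = 17.691018
  V(0,+0) = exp(-r*dt) * [p_u*17.691018 + p_m*8.038621 + p_d*1.967441] = 8.534762


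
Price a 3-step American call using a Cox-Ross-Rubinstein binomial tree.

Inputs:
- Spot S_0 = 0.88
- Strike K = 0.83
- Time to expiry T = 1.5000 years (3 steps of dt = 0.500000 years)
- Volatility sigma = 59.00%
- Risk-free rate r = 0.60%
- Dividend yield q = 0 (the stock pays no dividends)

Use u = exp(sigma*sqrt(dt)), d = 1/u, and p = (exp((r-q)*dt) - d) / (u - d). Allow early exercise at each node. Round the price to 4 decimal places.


dt = T/N = 0.500000
u = exp(sigma*sqrt(dt)) = 1.517695; d = 1/u = 0.658894
p = (exp((r-q)*dt) - d) / (u - d) = 0.400687
Discount per step: exp(-r*dt) = 0.997004
Stock lattice S(k, i) with i counting down-moves:
  k=0: S(0,0) = 0.8800
  k=1: S(1,0) = 1.3356; S(1,1) = 0.5798
  k=2: S(2,0) = 2.0270; S(2,1) = 0.8800; S(2,2) = 0.3820
  k=3: S(3,0) = 3.0764; S(3,1) = 1.3356; S(3,2) = 0.5798; S(3,3) = 0.2517
Terminal payoffs V(N, i) = max(S_T - K, 0):
  V(3,0) = 2.246356; V(3,1) = 0.505572; V(3,2) = 0.000000; V(3,3) = 0.000000
Backward induction: V(k, i) = exp(-r*dt) * [p * V(k+1, i) + (1-p) * V(k+1, i+1)]; then take max(V_cont, immediate exercise) for American.
  V(2,0) = exp(-r*dt) * [p*2.246356 + (1-p)*0.505572] = 1.199478; exercise = 1.196991; V(2,0) = max -> 1.199478
  V(2,1) = exp(-r*dt) * [p*0.505572 + (1-p)*0.000000] = 0.201969; exercise = 0.050000; V(2,1) = max -> 0.201969
  V(2,2) = exp(-r*dt) * [p*0.000000 + (1-p)*0.000000] = 0.000000; exercise = 0.000000; V(2,2) = max -> 0.000000
  V(1,0) = exp(-r*dt) * [p*1.199478 + (1-p)*0.201969] = 0.599856; exercise = 0.505572; V(1,0) = max -> 0.599856
  V(1,1) = exp(-r*dt) * [p*0.201969 + (1-p)*0.000000] = 0.080684; exercise = 0.000000; V(1,1) = max -> 0.080684
  V(0,0) = exp(-r*dt) * [p*0.599856 + (1-p)*0.080684] = 0.287845; exercise = 0.050000; V(0,0) = max -> 0.287845

Answer: Price = V(0,0) = 0.2878


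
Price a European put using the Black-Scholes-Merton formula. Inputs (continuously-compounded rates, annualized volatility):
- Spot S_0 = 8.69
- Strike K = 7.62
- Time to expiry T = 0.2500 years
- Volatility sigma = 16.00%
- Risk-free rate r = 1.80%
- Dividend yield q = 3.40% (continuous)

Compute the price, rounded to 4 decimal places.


Answer: Price = 0.0153

Derivation:
d1 = (ln(S/K) + (r - q + 0.5*sigma^2) * T) / (sigma * sqrt(T)) = 1.63245712
d2 = d1 - sigma * sqrt(T) = 1.55245712
exp(-rT) = 0.99551011; exp(-qT) = 0.99153602
P = K * exp(-rT) * N(-d2) - S_0 * exp(-qT) * N(-d1)
N(-d1) = 0.05129161; N(-d2) = 0.06027644
P = 7.6200 * 0.99551011 * 0.06027644 - 8.6900 * 0.99153602 * 0.05129161 = 0.0153


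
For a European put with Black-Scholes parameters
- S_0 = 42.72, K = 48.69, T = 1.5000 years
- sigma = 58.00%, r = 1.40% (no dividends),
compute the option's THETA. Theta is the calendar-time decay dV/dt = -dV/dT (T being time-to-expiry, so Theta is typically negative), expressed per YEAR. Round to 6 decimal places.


d1 = 0.2005956475; d2 = -0.5097563780
phi(d1) = 0.3909960427; exp(-qT) = 1.0000000000; exp(-rT) = 0.9792189646
Theta = -S*exp(-qT)*phi(d1)*sigma/(2*sqrt(T)) + r*K*exp(-rT)*N(-d2) - q*S*exp(-qT)*N(-d1)
N(-d1) = 0.4205073809; N(-d2) = 0.6948889250; sqrt(T) = 1.2247448714
Term 1 = -42.7200 * 1.0000000000 * 0.3909960427 * 0.5800 / (2 * 1.2247448714) = -3.9550863914
Term 2 = 0.0140 * 48.6900 * 0.9792189646 * 0.6948889250 = 0.4638344656
Term 3 = 0 (no dividend yield, q = 0)
Theta = -3.9550863914 + (0.4638344656) + (0.0000000000) = -3.491252

Answer: Theta = -3.491252


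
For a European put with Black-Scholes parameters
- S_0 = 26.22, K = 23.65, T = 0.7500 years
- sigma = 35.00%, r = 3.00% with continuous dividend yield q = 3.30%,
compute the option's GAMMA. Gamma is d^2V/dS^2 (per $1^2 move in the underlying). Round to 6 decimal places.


Answer: Gamma = 0.043548

Derivation:
d1 = 0.4844690064; d2 = 0.1813601150
phi(d1) = 0.3547671422; exp(-qT) = 0.9755537700; exp(-rT) = 0.9777512372
Gamma = exp(-qT) * phi(d1) / (S * sigma * sqrt(T)) = 0.9755537700 * 0.3547671422 / (26.2200 * 0.3500 * 0.8660254038) = 0.043548


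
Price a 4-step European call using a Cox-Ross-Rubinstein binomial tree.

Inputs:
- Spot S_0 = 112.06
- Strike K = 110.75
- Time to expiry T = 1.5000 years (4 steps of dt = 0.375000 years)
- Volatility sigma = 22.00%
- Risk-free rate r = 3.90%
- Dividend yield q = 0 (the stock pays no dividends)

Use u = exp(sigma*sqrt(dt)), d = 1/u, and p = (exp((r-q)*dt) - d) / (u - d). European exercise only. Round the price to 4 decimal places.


dt = T/N = 0.375000
u = exp(sigma*sqrt(dt)) = 1.144219; d = 1/u = 0.873959
p = (exp((r-q)*dt) - d) / (u - d) = 0.520883
Discount per step: exp(-r*dt) = 0.985481
Stock lattice S(k, i) with i counting down-moves:
  k=0: S(0,0) = 112.0600
  k=1: S(1,0) = 128.2211; S(1,1) = 97.9358
  k=2: S(2,0) = 146.7130; S(2,1) = 112.0600; S(2,2) = 85.5919
  k=3: S(3,0) = 167.8717; S(3,1) = 128.2211; S(3,2) = 97.9358; S(3,3) = 74.8038
  k=4: S(4,0) = 192.0820; S(4,1) = 146.7130; S(4,2) = 112.0600; S(4,3) = 85.5919; S(4,4) = 65.3754
Terminal payoffs V(N, i) = max(S_T - K, 0):
  V(4,0) = 81.331966; V(4,1) = 35.963002; V(4,2) = 1.310000; V(4,3) = 0.000000; V(4,4) = 0.000000
Backward induction: V(k, i) = exp(-r*dt) * [p * V(k+1, i) + (1-p) * V(k+1, i+1)].
  V(3,0) = exp(-r*dt) * [p*81.331966 + (1-p)*35.963002] = 58.729674
  V(3,1) = exp(-r*dt) * [p*35.963002 + (1-p)*1.310000] = 19.079065
  V(3,2) = exp(-r*dt) * [p*1.310000 + (1-p)*0.000000] = 0.672449
  V(3,3) = exp(-r*dt) * [p*0.000000 + (1-p)*0.000000] = 0.000000
  V(2,0) = exp(-r*dt) * [p*58.729674 + (1-p)*19.079065] = 39.155522
  V(2,1) = exp(-r*dt) * [p*19.079065 + (1-p)*0.672449] = 10.111174
  V(2,2) = exp(-r*dt) * [p*0.672449 + (1-p)*0.000000] = 0.345182
  V(1,0) = exp(-r*dt) * [p*39.155522 + (1-p)*10.111174] = 24.873423
  V(1,1) = exp(-r*dt) * [p*10.111174 + (1-p)*0.345182] = 5.353251
  V(0,0) = exp(-r*dt) * [p*24.873423 + (1-p)*5.353251] = 15.295627

Answer: Price = V(0,0) = 15.2956


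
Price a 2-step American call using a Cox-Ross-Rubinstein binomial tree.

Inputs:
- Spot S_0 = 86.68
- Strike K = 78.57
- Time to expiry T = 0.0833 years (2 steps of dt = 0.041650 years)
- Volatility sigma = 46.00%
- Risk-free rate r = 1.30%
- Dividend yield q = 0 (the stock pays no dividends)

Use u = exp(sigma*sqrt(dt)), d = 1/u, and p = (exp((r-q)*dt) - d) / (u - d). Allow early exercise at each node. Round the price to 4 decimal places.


dt = T/N = 0.041650
u = exp(sigma*sqrt(dt)) = 1.098426; d = 1/u = 0.910394
p = (exp((r-q)*dt) - d) / (u - d) = 0.479428
Discount per step: exp(-r*dt) = 0.999459
Stock lattice S(k, i) with i counting down-moves:
  k=0: S(0,0) = 86.6800
  k=1: S(1,0) = 95.2116; S(1,1) = 78.9129
  k=2: S(2,0) = 104.5829; S(2,1) = 86.6800; S(2,2) = 71.8418
Terminal payoffs V(N, i) = max(S_T - K, 0):
  V(2,0) = 26.012876; V(2,1) = 8.110000; V(2,2) = 0.000000
Backward induction: V(k, i) = exp(-r*dt) * [p * V(k+1, i) + (1-p) * V(k+1, i+1)]; then take max(V_cont, immediate exercise) for American.
  V(1,0) = exp(-r*dt) * [p*26.012876 + (1-p)*8.110000] = 16.684103; exercise = 16.641573; V(1,0) = max -> 16.684103
  V(1,1) = exp(-r*dt) * [p*8.110000 + (1-p)*0.000000] = 3.886056; exercise = 0.342911; V(1,1) = max -> 3.886056
  V(0,0) = exp(-r*dt) * [p*16.684103 + (1-p)*3.886056] = 10.016373; exercise = 8.110000; V(0,0) = max -> 10.016373

Answer: Price = V(0,0) = 10.0164


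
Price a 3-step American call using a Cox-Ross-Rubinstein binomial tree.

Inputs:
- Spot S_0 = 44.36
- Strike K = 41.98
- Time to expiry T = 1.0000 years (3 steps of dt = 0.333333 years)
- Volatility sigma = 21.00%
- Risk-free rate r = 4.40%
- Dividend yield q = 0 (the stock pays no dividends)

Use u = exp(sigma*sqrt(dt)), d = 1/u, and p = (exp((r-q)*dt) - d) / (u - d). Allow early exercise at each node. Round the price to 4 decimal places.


Answer: Price = V(0,0) = 6.1923

Derivation:
dt = T/N = 0.333333
u = exp(sigma*sqrt(dt)) = 1.128900; d = 1/u = 0.885818
p = (exp((r-q)*dt) - d) / (u - d) = 0.530507
Discount per step: exp(-r*dt) = 0.985440
Stock lattice S(k, i) with i counting down-moves:
  k=0: S(0,0) = 44.3600
  k=1: S(1,0) = 50.0780; S(1,1) = 39.2949
  k=2: S(2,0) = 56.5330; S(2,1) = 44.3600; S(2,2) = 34.8081
  k=3: S(3,0) = 63.8201; S(3,1) = 50.0780; S(3,2) = 39.2949; S(3,3) = 30.8337
Terminal payoffs V(N, i) = max(S_T - K, 0):
  V(3,0) = 21.840141; V(3,1) = 8.097996; V(3,2) = 0.000000; V(3,3) = 0.000000
Backward induction: V(k, i) = exp(-r*dt) * [p * V(k+1, i) + (1-p) * V(k+1, i+1)]; then take max(V_cont, immediate exercise) for American.
  V(2,0) = exp(-r*dt) * [p*21.840141 + (1-p)*8.097996] = 15.164255; exercise = 14.553042; V(2,0) = max -> 15.164255
  V(2,1) = exp(-r*dt) * [p*8.097996 + (1-p)*0.000000] = 4.233497; exercise = 2.380000; V(2,1) = max -> 4.233497
  V(2,2) = exp(-r*dt) * [p*0.000000 + (1-p)*0.000000] = 0.000000; exercise = 0.000000; V(2,2) = max -> 0.000000
  V(1,0) = exp(-r*dt) * [p*15.164255 + (1-p)*4.233497] = 9.886276; exercise = 8.097996; V(1,0) = max -> 9.886276
  V(1,1) = exp(-r*dt) * [p*4.233497 + (1-p)*0.000000] = 2.213201; exercise = 0.000000; V(1,1) = max -> 2.213201
  V(0,0) = exp(-r*dt) * [p*9.886276 + (1-p)*2.213201] = 6.192332; exercise = 2.380000; V(0,0) = max -> 6.192332


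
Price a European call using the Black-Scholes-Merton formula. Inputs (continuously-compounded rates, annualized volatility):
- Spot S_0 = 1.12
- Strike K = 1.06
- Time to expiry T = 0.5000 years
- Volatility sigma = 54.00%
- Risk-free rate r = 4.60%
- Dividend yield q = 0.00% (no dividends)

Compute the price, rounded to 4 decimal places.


Answer: Price = 0.2086

Derivation:
d1 = (ln(S/K) + (r - q + 0.5*sigma^2) * T) / (sigma * sqrt(T)) = 0.39535067
d2 = d1 - sigma * sqrt(T) = 0.01351301
exp(-rT) = 0.97726248; exp(-qT) = 1.00000000
C = S_0 * exp(-qT) * N(d1) - K * exp(-rT) * N(d2)
N(d1) = 0.65370795; N(d2) = 0.50539075
C = 1.1200 * 1.00000000 * 0.65370795 - 1.0600 * 0.97726248 * 0.50539075 = 0.2086


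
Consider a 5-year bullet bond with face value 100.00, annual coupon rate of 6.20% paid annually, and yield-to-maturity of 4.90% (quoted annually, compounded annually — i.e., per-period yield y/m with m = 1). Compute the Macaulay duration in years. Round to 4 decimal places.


Coupon per period c = face * coupon_rate / m = 6.200000
Periods per year m = 1; per-period yield y/m = 0.049000
Number of cashflows N = 5
Cashflows (t years, CF_t, discount factor 1/(1+y/m)^(m*t), PV):
  t = 1.0000: CF_t = 6.200000, DF = 0.953289, PV = 5.910391
  t = 2.0000: CF_t = 6.200000, DF = 0.908760, PV = 5.634310
  t = 3.0000: CF_t = 6.200000, DF = 0.866310, PV = 5.371125
  t = 4.0000: CF_t = 6.200000, DF = 0.825844, PV = 5.120233
  t = 5.0000: CF_t = 106.200000, DF = 0.787268, PV = 83.607854
Price P = sum_t PV_t = 105.643912
Macaulay numerator sum_t t * PV_t:
  t * PV_t at t = 1.0000: 5.910391
  t * PV_t at t = 2.0000: 11.268619
  t * PV_t at t = 3.0000: 16.113374
  t * PV_t at t = 4.0000: 20.480933
  t * PV_t at t = 5.0000: 418.039269
Macaulay duration D = (sum_t t * PV_t) / P = 471.812586 / 105.643912 = 4.466065

Answer: Macaulay duration = 4.4661 years


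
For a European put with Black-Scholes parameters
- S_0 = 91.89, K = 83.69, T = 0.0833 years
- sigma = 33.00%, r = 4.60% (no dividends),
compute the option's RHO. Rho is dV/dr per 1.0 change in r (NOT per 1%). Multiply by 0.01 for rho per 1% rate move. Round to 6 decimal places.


d1 = 1.0692587095; d2 = 0.9740149695
phi(d1) = 0.2252384574; exp(-qT) = 1.0000000000; exp(-rT) = 0.9961755320
N(-d2) = 0.1650245533
Rho = -K*T*exp(-rT)*N(-d2) = -83.6900 * 0.0833 * 0.9961755320 * 0.1650245533 = -1.146049

Answer: Rho = -1.146049


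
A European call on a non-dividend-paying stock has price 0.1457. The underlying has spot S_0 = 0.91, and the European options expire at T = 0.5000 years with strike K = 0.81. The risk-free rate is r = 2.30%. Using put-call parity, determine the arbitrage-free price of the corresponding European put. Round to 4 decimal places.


Answer: Put price = 0.0364

Derivation:
Put-call parity: C - P = S_0 * exp(-qT) - K * exp(-rT).
S_0 * exp(-qT) = 0.9100 * 1.00000000 = 0.91000000
K * exp(-rT) = 0.8100 * 0.98856587 = 0.80073836
P = C - S*exp(-qT) + K*exp(-rT)
P = 0.1457 - 0.91000000 + 0.80073836 = 0.0364


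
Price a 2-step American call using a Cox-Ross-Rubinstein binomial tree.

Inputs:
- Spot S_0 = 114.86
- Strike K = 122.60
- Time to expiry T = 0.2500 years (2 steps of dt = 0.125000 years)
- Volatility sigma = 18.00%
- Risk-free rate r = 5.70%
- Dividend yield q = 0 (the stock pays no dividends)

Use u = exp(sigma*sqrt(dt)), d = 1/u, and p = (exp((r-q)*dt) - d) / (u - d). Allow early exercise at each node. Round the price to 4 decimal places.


Answer: Price = V(0,0) = 2.2588

Derivation:
dt = T/N = 0.125000
u = exp(sigma*sqrt(dt)) = 1.065708; d = 1/u = 0.938343
p = (exp((r-q)*dt) - d) / (u - d) = 0.540237
Discount per step: exp(-r*dt) = 0.992900
Stock lattice S(k, i) with i counting down-moves:
  k=0: S(0,0) = 114.8600
  k=1: S(1,0) = 122.4073; S(1,1) = 107.7781
  k=2: S(2,0) = 130.4504; S(2,1) = 114.8600; S(2,2) = 101.1328
Terminal payoffs V(N, i) = max(S_T - K, 0):
  V(2,0) = 7.850418; V(2,1) = 0.000000; V(2,2) = 0.000000
Backward induction: V(k, i) = exp(-r*dt) * [p * V(k+1, i) + (1-p) * V(k+1, i+1)]; then take max(V_cont, immediate exercise) for American.
  V(1,0) = exp(-r*dt) * [p*7.850418 + (1-p)*0.000000] = 4.210974; exercise = 0.000000; V(1,0) = max -> 4.210974
  V(1,1) = exp(-r*dt) * [p*0.000000 + (1-p)*0.000000] = 0.000000; exercise = 0.000000; V(1,1) = max -> 0.000000
  V(0,0) = exp(-r*dt) * [p*4.210974 + (1-p)*0.000000] = 2.258772; exercise = 0.000000; V(0,0) = max -> 2.258772


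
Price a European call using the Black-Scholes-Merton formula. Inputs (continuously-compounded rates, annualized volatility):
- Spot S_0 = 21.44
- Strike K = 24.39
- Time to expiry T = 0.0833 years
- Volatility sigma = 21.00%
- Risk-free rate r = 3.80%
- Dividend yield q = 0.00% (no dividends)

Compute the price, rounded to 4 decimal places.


Answer: Price = 0.0096

Derivation:
d1 = (ln(S/K) + (r - q + 0.5*sigma^2) * T) / (sigma * sqrt(T)) = -2.04443856
d2 = d1 - sigma * sqrt(T) = -2.10504821
exp(-rT) = 0.99683960; exp(-qT) = 1.00000000
C = S_0 * exp(-qT) * N(d1) - K * exp(-rT) * N(d2)
N(d1) = 0.02045512; N(d2) = 0.01764356
C = 21.4400 * 1.00000000 * 0.02045512 - 24.3900 * 0.99683960 * 0.01764356 = 0.0096


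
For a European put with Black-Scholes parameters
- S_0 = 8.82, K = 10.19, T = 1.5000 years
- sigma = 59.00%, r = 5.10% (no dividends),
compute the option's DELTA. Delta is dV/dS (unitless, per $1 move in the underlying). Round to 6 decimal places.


Answer: Delta = -0.394598

Derivation:
d1 = 0.2673542255; d2 = -0.4552452486
phi(d1) = 0.3849361994; exp(-qT) = 1.0000000000; exp(-rT) = 0.9263529143
N(-d1) = 0.3945982199
Delta = -exp(-qT) * N(-d1) = -1.0000000000 * 0.3945982199 = -0.394598


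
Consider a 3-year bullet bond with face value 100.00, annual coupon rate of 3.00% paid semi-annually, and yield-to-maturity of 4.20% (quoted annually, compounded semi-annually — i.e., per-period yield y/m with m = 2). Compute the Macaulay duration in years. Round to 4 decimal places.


Coupon per period c = face * coupon_rate / m = 1.500000
Periods per year m = 2; per-period yield y/m = 0.021000
Number of cashflows N = 6
Cashflows (t years, CF_t, discount factor 1/(1+y/m)^(m*t), PV):
  t = 0.5000: CF_t = 1.500000, DF = 0.979432, PV = 1.469148
  t = 1.0000: CF_t = 1.500000, DF = 0.959287, PV = 1.438930
  t = 1.5000: CF_t = 1.500000, DF = 0.939556, PV = 1.409334
  t = 2.0000: CF_t = 1.500000, DF = 0.920231, PV = 1.380347
  t = 2.5000: CF_t = 1.500000, DF = 0.901304, PV = 1.351956
  t = 3.0000: CF_t = 101.500000, DF = 0.882766, PV = 89.600739
Price P = sum_t PV_t = 96.650454
Macaulay numerator sum_t t * PV_t:
  t * PV_t at t = 0.5000: 0.734574
  t * PV_t at t = 1.0000: 1.438930
  t * PV_t at t = 1.5000: 2.114002
  t * PV_t at t = 2.0000: 2.760694
  t * PV_t at t = 2.5000: 3.379890
  t * PV_t at t = 3.0000: 268.802216
Macaulay duration D = (sum_t t * PV_t) / P = 279.230306 / 96.650454 = 2.889074

Answer: Macaulay duration = 2.8891 years


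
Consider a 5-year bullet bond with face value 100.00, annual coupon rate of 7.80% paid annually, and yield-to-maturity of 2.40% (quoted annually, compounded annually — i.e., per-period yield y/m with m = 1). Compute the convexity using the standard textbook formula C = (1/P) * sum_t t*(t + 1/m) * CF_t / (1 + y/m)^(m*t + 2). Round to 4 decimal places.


Answer: Convexity = 24.0879

Derivation:
Coupon per period c = face * coupon_rate / m = 7.800000
Periods per year m = 1; per-period yield y/m = 0.024000
Number of cashflows N = 5
Cashflows (t years, CF_t, discount factor 1/(1+y/m)^(m*t), PV):
  t = 1.0000: CF_t = 7.800000, DF = 0.976562, PV = 7.617188
  t = 2.0000: CF_t = 7.800000, DF = 0.953674, PV = 7.438660
  t = 3.0000: CF_t = 7.800000, DF = 0.931323, PV = 7.264316
  t = 4.0000: CF_t = 7.800000, DF = 0.909495, PV = 7.094059
  t = 5.0000: CF_t = 107.800000, DF = 0.888178, PV = 95.745634
Price P = sum_t PV_t = 125.159856
Convexity numerator sum_t t*(t + 1/m) * CF_t / (1+y/m)^(m*t + 2):
  t = 1.0000: term = 14.528632
  t = 2.0000: term = 42.564352
  t = 3.0000: term = 83.133500
  t = 4.0000: term = 135.308431
  t = 5.0000: term = 2739.304551
Convexity = (1/P) * sum = 3014.839467 / 125.159856 = 24.087911


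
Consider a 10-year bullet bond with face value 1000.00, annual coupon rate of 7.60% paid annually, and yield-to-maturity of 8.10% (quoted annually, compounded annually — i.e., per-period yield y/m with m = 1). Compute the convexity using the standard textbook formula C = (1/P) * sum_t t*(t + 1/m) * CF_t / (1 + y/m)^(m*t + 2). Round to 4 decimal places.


Coupon per period c = face * coupon_rate / m = 76.000000
Periods per year m = 1; per-period yield y/m = 0.081000
Number of cashflows N = 10
Cashflows (t years, CF_t, discount factor 1/(1+y/m)^(m*t), PV):
  t = 1.0000: CF_t = 76.000000, DF = 0.925069, PV = 70.305273
  t = 2.0000: CF_t = 76.000000, DF = 0.855753, PV = 65.037255
  t = 3.0000: CF_t = 76.000000, DF = 0.791631, PV = 60.163973
  t = 4.0000: CF_t = 76.000000, DF = 0.732314, PV = 55.655850
  t = 5.0000: CF_t = 76.000000, DF = 0.677441, PV = 51.485522
  t = 6.0000: CF_t = 76.000000, DF = 0.626680, PV = 47.627680
  t = 7.0000: CF_t = 76.000000, DF = 0.579722, PV = 44.058909
  t = 8.0000: CF_t = 76.000000, DF = 0.536284, PV = 40.757547
  t = 9.0000: CF_t = 76.000000, DF = 0.496099, PV = 37.703559
  t = 10.0000: CF_t = 1076.000000, DF = 0.458926, PV = 493.804828
Price P = sum_t PV_t = 966.600396
Convexity numerator sum_t t*(t + 1/m) * CF_t / (1+y/m)^(m*t + 2):
  t = 1.0000: term = 120.327947
  t = 2.0000: term = 333.935097
  t = 3.0000: term = 617.826267
  t = 4.0000: term = 952.553603
  t = 5.0000: term = 1321.767257
  t = 6.0000: term = 1711.816984
  t = 7.0000: term = 2111.399302
  t = 8.0000: term = 2511.245371
  t = 9.0000: term = 2903.845248
  t = 10.0000: term = 46483.265386
Convexity = (1/P) * sum = 59067.982464 / 966.600396 = 61.108999

Answer: Convexity = 61.1090


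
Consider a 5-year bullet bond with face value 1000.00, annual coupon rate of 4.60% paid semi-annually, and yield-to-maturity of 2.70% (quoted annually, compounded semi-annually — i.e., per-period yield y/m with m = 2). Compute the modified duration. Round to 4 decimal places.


Answer: Modified duration = 4.4865

Derivation:
Coupon per period c = face * coupon_rate / m = 23.000000
Periods per year m = 2; per-period yield y/m = 0.013500
Number of cashflows N = 10
Cashflows (t years, CF_t, discount factor 1/(1+y/m)^(m*t), PV):
  t = 0.5000: CF_t = 23.000000, DF = 0.986680, PV = 22.693636
  t = 1.0000: CF_t = 23.000000, DF = 0.973537, PV = 22.391353
  t = 1.5000: CF_t = 23.000000, DF = 0.960569, PV = 22.093096
  t = 2.0000: CF_t = 23.000000, DF = 0.947774, PV = 21.798812
  t = 2.5000: CF_t = 23.000000, DF = 0.935150, PV = 21.508448
  t = 3.0000: CF_t = 23.000000, DF = 0.922694, PV = 21.221952
  t = 3.5000: CF_t = 23.000000, DF = 0.910403, PV = 20.939271
  t = 4.0000: CF_t = 23.000000, DF = 0.898276, PV = 20.660357
  t = 4.5000: CF_t = 23.000000, DF = 0.886311, PV = 20.385157
  t = 5.0000: CF_t = 1023.000000, DF = 0.874505, PV = 894.618971
Price P = sum_t PV_t = 1088.311051
First compute Macaulay numerator sum_t t * PV_t:
  t * PV_t at t = 0.5000: 11.346818
  t * PV_t at t = 1.0000: 22.391353
  t * PV_t at t = 1.5000: 33.139644
  t * PV_t at t = 2.0000: 43.597624
  t * PV_t at t = 2.5000: 53.771120
  t * PV_t at t = 3.0000: 63.665855
  t * PV_t at t = 3.5000: 73.287450
  t * PV_t at t = 4.0000: 82.641426
  t * PV_t at t = 4.5000: 91.733206
  t * PV_t at t = 5.0000: 4473.094855
Macaulay duration D = 4948.669349 / 1088.311051 = 4.547109
Modified duration = D / (1 + y/m) = 4.547109 / (1 + 0.013500) = 4.486541


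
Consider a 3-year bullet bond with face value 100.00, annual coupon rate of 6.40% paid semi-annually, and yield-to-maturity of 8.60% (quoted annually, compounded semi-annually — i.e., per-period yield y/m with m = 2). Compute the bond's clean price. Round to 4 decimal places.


Coupon per period c = face * coupon_rate / m = 3.200000
Periods per year m = 2; per-period yield y/m = 0.043000
Number of cashflows N = 6
Cashflows (t years, CF_t, discount factor 1/(1+y/m)^(m*t), PV):
  t = 0.5000: CF_t = 3.200000, DF = 0.958773, PV = 3.068073
  t = 1.0000: CF_t = 3.200000, DF = 0.919245, PV = 2.941585
  t = 1.5000: CF_t = 3.200000, DF = 0.881347, PV = 2.820311
  t = 2.0000: CF_t = 3.200000, DF = 0.845012, PV = 2.704038
  t = 2.5000: CF_t = 3.200000, DF = 0.810174, PV = 2.592558
  t = 3.0000: CF_t = 103.200000, DF = 0.776773, PV = 80.162979
Price P = sum_t PV_t = 94.289543

Answer: Price = 94.2895


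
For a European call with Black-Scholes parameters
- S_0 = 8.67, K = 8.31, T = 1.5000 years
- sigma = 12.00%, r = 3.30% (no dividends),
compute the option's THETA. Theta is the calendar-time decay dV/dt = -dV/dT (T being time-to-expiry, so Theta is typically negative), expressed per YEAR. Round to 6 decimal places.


d1 = 0.6988474656; d2 = 0.5518780810
phi(d1) = 0.3125057458; exp(-qT) = 1.0000000000; exp(-rT) = 0.9517051581
Theta = -S*exp(-qT)*phi(d1)*sigma/(2*sqrt(T)) - r*K*exp(-rT)*N(d2) + q*S*exp(-qT)*N(d1)
N(d1) = 0.7576763192; N(d2) = 0.7094840566; sqrt(T) = 1.2247448714
Term 1 = -8.6700 * 1.0000000000 * 0.3125057458 * 0.1200 / (2 * 1.2247448714) = -0.1327341659
Term 2 = -0.0330 * 8.3100 * 0.9517051581 * 0.7094840566 = -0.1851654809
Term 3 = 0 (no dividend yield, q = 0)
Theta = -0.1327341659 + (-0.1851654809) + (0.0000000000) = -0.317900

Answer: Theta = -0.317900


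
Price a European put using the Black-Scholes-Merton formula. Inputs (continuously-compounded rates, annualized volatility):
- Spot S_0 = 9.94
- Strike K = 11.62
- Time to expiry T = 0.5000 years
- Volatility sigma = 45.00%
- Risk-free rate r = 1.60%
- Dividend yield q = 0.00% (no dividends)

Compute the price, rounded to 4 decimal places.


d1 = (ln(S/K) + (r - q + 0.5*sigma^2) * T) / (sigma * sqrt(T)) = -0.30652523
d2 = d1 - sigma * sqrt(T) = -0.62472328
exp(-rT) = 0.99203191; exp(-qT) = 1.00000000
P = K * exp(-rT) * N(-d2) - S_0 * exp(-qT) * N(-d1)
N(-d1) = 0.62039761; N(-d2) = 0.73392365
P = 11.6200 * 0.99203191 * 0.73392365 - 9.9400 * 1.00000000 * 0.62039761 = 2.2935

Answer: Price = 2.2935


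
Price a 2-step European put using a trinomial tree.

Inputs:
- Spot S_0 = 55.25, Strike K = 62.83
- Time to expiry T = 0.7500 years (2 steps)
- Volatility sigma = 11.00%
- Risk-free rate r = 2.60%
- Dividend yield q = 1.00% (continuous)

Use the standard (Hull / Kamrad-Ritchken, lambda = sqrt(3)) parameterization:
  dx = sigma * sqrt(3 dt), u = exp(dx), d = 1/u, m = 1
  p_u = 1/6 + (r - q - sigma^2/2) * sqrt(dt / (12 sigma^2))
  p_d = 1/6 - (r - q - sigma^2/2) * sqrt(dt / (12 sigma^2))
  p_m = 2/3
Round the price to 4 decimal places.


Answer: Price = V(0,0) = 7.0074

Derivation:
dt = T/N = 0.375000; dx = sigma*sqrt(3*dt) = 0.116673
u = exp(dx) = 1.123751; d = 1/u = 0.889876
p_u = 0.182657, p_m = 0.666667, p_d = 0.150676
Discount per step: exp(-r*dt) = 0.990297
Stock lattice S(k, j) with j the centered position index:
  k=0: S(0,+0) = 55.2500
  k=1: S(1,-1) = 49.1657; S(1,+0) = 55.2500; S(1,+1) = 62.0873
  k=2: S(2,-2) = 43.7514; S(2,-1) = 49.1657; S(2,+0) = 55.2500; S(2,+1) = 62.0873; S(2,+2) = 69.7707
Terminal payoffs V(N, j) = max(K - S_T, 0):
  V(2,-2) = 19.078622; V(2,-1) = 13.664325; V(2,+0) = 7.580000; V(2,+1) = 0.742731; V(2,+2) = 0.000000
Backward induction: V(k, j) = exp(-r*dt) * [p_u * V(k+1, j+1) + p_m * V(k+1, j) + p_d * V(k+1, j-1)]
  V(1,-1) = exp(-r*dt) * [p_u*7.580000 + p_m*13.664325 + p_d*19.078622] = 13.239075
  V(1,+0) = exp(-r*dt) * [p_u*0.742731 + p_m*7.580000 + p_d*13.664325] = 7.177566
  V(1,+1) = exp(-r*dt) * [p_u*0.000000 + p_m*0.742731 + p_d*7.580000] = 1.621395
  V(0,+0) = exp(-r*dt) * [p_u*1.621395 + p_m*7.177566 + p_d*13.239075] = 7.007364


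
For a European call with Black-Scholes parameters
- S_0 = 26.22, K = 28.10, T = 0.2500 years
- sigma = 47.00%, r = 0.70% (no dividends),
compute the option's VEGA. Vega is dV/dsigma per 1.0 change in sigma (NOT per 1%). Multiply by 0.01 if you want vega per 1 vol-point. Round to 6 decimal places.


Answer: Vega = 5.155345

Derivation:
d1 = -0.1697216936; d2 = -0.4047216936
phi(d1) = 0.3932376039; exp(-qT) = 1.0000000000; exp(-rT) = 0.9982515304
Vega = S * exp(-qT) * phi(d1) * sqrt(T) = 26.2200 * 1.0000000000 * 0.3932376039 * 0.5000000000 = 5.155345


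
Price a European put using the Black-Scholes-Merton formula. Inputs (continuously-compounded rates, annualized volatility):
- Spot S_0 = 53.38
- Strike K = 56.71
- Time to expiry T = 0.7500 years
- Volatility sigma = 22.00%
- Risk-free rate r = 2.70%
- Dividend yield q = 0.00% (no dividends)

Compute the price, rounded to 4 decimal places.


Answer: Price = 5.3227

Derivation:
d1 = (ln(S/K) + (r - q + 0.5*sigma^2) * T) / (sigma * sqrt(T)) = -0.11607059
d2 = d1 - sigma * sqrt(T) = -0.30659618
exp(-rT) = 0.97995365; exp(-qT) = 1.00000000
P = K * exp(-rT) * N(-d2) - S_0 * exp(-qT) * N(-d1)
N(-d1) = 0.54620170; N(-d2) = 0.62042462
P = 56.7100 * 0.97995365 * 0.62042462 - 53.3800 * 1.00000000 * 0.54620170 = 5.3227


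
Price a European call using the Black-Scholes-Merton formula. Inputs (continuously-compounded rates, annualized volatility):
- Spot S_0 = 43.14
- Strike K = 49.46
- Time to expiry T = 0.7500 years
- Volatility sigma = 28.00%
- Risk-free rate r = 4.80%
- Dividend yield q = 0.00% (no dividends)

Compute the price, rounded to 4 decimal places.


Answer: Price = 2.4686

Derivation:
d1 = (ln(S/K) + (r - q + 0.5*sigma^2) * T) / (sigma * sqrt(T)) = -0.29409242
d2 = d1 - sigma * sqrt(T) = -0.53657953
exp(-rT) = 0.96464029; exp(-qT) = 1.00000000
C = S_0 * exp(-qT) * N(d1) - K * exp(-rT) * N(d2)
N(d1) = 0.38434364; N(d2) = 0.29577904
C = 43.1400 * 1.00000000 * 0.38434364 - 49.4600 * 0.96464029 * 0.29577904 = 2.4686


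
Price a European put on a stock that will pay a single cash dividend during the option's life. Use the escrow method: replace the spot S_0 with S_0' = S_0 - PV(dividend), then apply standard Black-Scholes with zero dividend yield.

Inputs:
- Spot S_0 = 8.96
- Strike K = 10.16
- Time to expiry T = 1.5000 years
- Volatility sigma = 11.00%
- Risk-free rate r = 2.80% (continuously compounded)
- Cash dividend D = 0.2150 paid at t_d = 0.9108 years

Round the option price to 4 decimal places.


PV(D) = D * exp(-r * t_d) = 0.2150 * 0.97482004 = 0.20958631
S_0' = S_0 - PV(D) = 8.9600 - 0.20958631 = 8.75041369
d1 = (ln(S_0'/K) + (r + sigma^2/2)*T) / (sigma*sqrt(T)) = -0.72952087
d2 = d1 - sigma*sqrt(T) = -0.86424281
exp(-rT) = 0.95886978
N(-d1) = 0.76715845; N(-d2) = 0.80627274
P = K * exp(-rT) * N(-d2) - S_0' * N(-d1) = 10.1600 * 0.95886978 * 0.80627274 - 8.75041369 * 0.76715845 = 1.1418

Answer: Price = 1.1418


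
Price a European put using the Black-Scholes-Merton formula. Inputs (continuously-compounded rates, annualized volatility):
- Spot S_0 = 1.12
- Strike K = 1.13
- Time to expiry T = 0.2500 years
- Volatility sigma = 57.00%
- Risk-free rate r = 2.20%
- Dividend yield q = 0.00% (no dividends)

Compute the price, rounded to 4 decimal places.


d1 = (ln(S/K) + (r - q + 0.5*sigma^2) * T) / (sigma * sqrt(T)) = 0.13060896
d2 = d1 - sigma * sqrt(T) = -0.15439104
exp(-rT) = 0.99451510; exp(-qT) = 1.00000000
P = K * exp(-rT) * N(-d2) - S_0 * exp(-qT) * N(-d1)
N(-d1) = 0.44804233; N(-d2) = 0.56134929
P = 1.1300 * 0.99451510 * 0.56134929 - 1.1200 * 1.00000000 * 0.44804233 = 0.1290

Answer: Price = 0.1290


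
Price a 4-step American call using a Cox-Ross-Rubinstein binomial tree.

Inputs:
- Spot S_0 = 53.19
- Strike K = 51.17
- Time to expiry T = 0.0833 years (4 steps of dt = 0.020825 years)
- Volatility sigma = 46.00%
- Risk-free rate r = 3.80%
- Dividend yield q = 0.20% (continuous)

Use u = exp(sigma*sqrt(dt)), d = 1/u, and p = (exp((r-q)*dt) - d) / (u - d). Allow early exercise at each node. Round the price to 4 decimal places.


dt = T/N = 0.020825
u = exp(sigma*sqrt(dt)) = 1.068635; d = 1/u = 0.935773
p = (exp((r-q)*dt) - d) / (u - d) = 0.489055
Discount per step: exp(-r*dt) = 0.999209
Stock lattice S(k, i) with i counting down-moves:
  k=0: S(0,0) = 53.1900
  k=1: S(1,0) = 56.8407; S(1,1) = 49.7738
  k=2: S(2,0) = 60.7419; S(2,1) = 53.1900; S(2,2) = 46.5770
  k=3: S(3,0) = 64.9110; S(3,1) = 56.8407; S(3,2) = 49.7738; S(3,3) = 43.5855
  k=4: S(4,0) = 69.3661; S(4,1) = 60.7419; S(4,2) = 53.1900; S(4,3) = 46.5770; S(4,4) = 40.7861
Terminal payoffs V(N, i) = max(S_T - K, 0):
  V(4,0) = 18.196109; V(4,1) = 9.571941; V(4,2) = 2.020000; V(4,3) = 0.000000; V(4,4) = 0.000000
Backward induction: V(k, i) = exp(-r*dt) * [p * V(k+1, i) + (1-p) * V(k+1, i+1)]; then take max(V_cont, immediate exercise) for American.
  V(3,0) = exp(-r*dt) * [p*18.196109 + (1-p)*9.571941] = 13.778729; exercise = 13.740955; V(3,0) = max -> 13.778729
  V(3,1) = exp(-r*dt) * [p*9.571941 + (1-p)*2.020000] = 5.708798; exercise = 5.670688; V(3,1) = max -> 5.708798
  V(3,2) = exp(-r*dt) * [p*2.020000 + (1-p)*0.000000] = 0.987110; exercise = 0.000000; V(3,2) = max -> 0.987110
  V(3,3) = exp(-r*dt) * [p*0.000000 + (1-p)*0.000000] = 0.000000; exercise = 0.000000; V(3,3) = max -> 0.000000
  V(2,0) = exp(-r*dt) * [p*13.778729 + (1-p)*5.708798] = 9.647804; exercise = 9.571941; V(2,0) = max -> 9.647804
  V(2,1) = exp(-r*dt) * [p*5.708798 + (1-p)*0.987110] = 3.293670; exercise = 2.020000; V(2,1) = max -> 3.293670
  V(2,2) = exp(-r*dt) * [p*0.987110 + (1-p)*0.000000] = 0.482370; exercise = 0.000000; V(2,2) = max -> 0.482370
  V(1,0) = exp(-r*dt) * [p*9.647804 + (1-p)*3.293670] = 6.396130; exercise = 5.670688; V(1,0) = max -> 6.396130
  V(1,1) = exp(-r*dt) * [p*3.293670 + (1-p)*0.482370] = 1.855782; exercise = 0.000000; V(1,1) = max -> 1.855782
  V(0,0) = exp(-r*dt) * [p*6.396130 + (1-p)*1.855782] = 4.073039; exercise = 2.020000; V(0,0) = max -> 4.073039

Answer: Price = V(0,0) = 4.0730


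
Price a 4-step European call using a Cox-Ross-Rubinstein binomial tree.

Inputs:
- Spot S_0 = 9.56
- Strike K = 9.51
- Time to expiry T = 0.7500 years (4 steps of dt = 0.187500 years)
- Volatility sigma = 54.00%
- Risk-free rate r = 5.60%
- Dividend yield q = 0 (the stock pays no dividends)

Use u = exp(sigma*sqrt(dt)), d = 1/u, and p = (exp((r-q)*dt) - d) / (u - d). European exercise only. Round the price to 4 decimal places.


dt = T/N = 0.187500
u = exp(sigma*sqrt(dt)) = 1.263426; d = 1/u = 0.791499
p = (exp((r-q)*dt) - d) / (u - d) = 0.464175
Discount per step: exp(-r*dt) = 0.989555
Stock lattice S(k, i) with i counting down-moves:
  k=0: S(0,0) = 9.5600
  k=1: S(1,0) = 12.0783; S(1,1) = 7.5667
  k=2: S(2,0) = 15.2601; S(2,1) = 9.5600; S(2,2) = 5.9891
  k=3: S(3,0) = 19.2800; S(3,1) = 12.0783; S(3,2) = 7.5667; S(3,3) = 4.7403
  k=4: S(4,0) = 24.3588; S(4,1) = 15.2601; S(4,2) = 9.5600; S(4,3) = 5.9891; S(4,4) = 3.7520
Terminal payoffs V(N, i) = max(S_T - K, 0):
  V(4,0) = 14.848848; V(4,1) = 5.750098; V(4,2) = 0.050000; V(4,3) = 0.000000; V(4,4) = 0.000000
Backward induction: V(k, i) = exp(-r*dt) * [p * V(k+1, i) + (1-p) * V(k+1, i+1)].
  V(3,0) = exp(-r*dt) * [p*14.848848 + (1-p)*5.750098] = 9.869333
  V(3,1) = exp(-r*dt) * [p*5.750098 + (1-p)*0.050000] = 2.667682
  V(3,2) = exp(-r*dt) * [p*0.050000 + (1-p)*0.000000] = 0.022966
  V(3,3) = exp(-r*dt) * [p*0.000000 + (1-p)*0.000000] = 0.000000
  V(2,0) = exp(-r*dt) * [p*9.869333 + (1-p)*2.667682] = 5.947726
  V(2,1) = exp(-r*dt) * [p*2.667682 + (1-p)*0.022966] = 1.237514
  V(2,2) = exp(-r*dt) * [p*0.022966 + (1-p)*0.000000] = 0.010549
  V(1,0) = exp(-r*dt) * [p*5.947726 + (1-p)*1.237514] = 3.388112
  V(1,1) = exp(-r*dt) * [p*1.237514 + (1-p)*0.010549] = 0.574016
  V(0,0) = exp(-r*dt) * [p*3.388112 + (1-p)*0.574016] = 1.860609

Answer: Price = V(0,0) = 1.8606


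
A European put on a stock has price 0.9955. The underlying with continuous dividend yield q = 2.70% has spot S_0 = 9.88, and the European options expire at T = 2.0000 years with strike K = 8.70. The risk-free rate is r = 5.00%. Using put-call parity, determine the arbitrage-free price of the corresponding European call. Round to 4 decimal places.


Answer: Call price = 2.4840

Derivation:
Put-call parity: C - P = S_0 * exp(-qT) - K * exp(-rT).
S_0 * exp(-qT) = 9.8800 * 0.94743211 = 9.36062921
K * exp(-rT) = 8.7000 * 0.90483742 = 7.87208554
C = P + S*exp(-qT) - K*exp(-rT)
C = 0.9955 + 9.36062921 - 7.87208554 = 2.4840


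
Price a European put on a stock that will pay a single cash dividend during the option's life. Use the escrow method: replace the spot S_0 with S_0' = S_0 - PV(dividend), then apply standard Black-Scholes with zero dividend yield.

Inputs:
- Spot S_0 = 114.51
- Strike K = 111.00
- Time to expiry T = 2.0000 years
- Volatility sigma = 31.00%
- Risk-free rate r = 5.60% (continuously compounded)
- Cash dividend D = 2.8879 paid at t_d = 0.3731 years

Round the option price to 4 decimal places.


PV(D) = D * exp(-r * t_d) = 2.8879 * 0.97932316 = 2.82818735
S_0' = S_0 - PV(D) = 114.5100 - 2.82818735 = 111.68181265
d1 = (ln(S_0'/K) + (r + sigma^2/2)*T) / (sigma*sqrt(T)) = 0.48864196
d2 = d1 - sigma*sqrt(T) = 0.05023576
exp(-rT) = 0.89404426
N(-d1) = 0.31254760; N(-d2) = 0.47996726
P = K * exp(-rT) * N(-d2) - S_0' * N(-d1) = 111.0000 * 0.89404426 * 0.47996726 - 111.68181265 * 0.31254760 = 12.7255

Answer: Price = 12.7255


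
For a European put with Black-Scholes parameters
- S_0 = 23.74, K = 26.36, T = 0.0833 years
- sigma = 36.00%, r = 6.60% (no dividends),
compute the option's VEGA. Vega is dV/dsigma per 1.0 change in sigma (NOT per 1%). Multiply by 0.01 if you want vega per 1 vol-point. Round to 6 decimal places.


Answer: Vega = 1.818755

Derivation:
d1 = -0.9026817979; d2 = -1.0065840596
phi(d1) = 0.2654428416; exp(-qT) = 1.0000000000; exp(-rT) = 0.9945172852
Vega = S * exp(-qT) * phi(d1) * sqrt(T) = 23.7400 * 1.0000000000 * 0.2654428416 * 0.2886173938 = 1.818755


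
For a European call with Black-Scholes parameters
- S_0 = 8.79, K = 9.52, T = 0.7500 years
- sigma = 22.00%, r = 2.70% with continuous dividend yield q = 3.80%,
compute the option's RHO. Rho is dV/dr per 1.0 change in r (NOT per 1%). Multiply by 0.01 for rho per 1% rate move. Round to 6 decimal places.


d1 = -0.3667755997; d2 = -0.5573011886
phi(d1) = 0.3729911062; exp(-qT) = 0.9719022941; exp(-rT) = 0.9799536543
N(d2) = 0.2886608319
Rho = K*T*exp(-rT)*N(d2) = 9.5200 * 0.7500 * 0.9799536543 * 0.2886608319 = 2.019722

Answer: Rho = 2.019722


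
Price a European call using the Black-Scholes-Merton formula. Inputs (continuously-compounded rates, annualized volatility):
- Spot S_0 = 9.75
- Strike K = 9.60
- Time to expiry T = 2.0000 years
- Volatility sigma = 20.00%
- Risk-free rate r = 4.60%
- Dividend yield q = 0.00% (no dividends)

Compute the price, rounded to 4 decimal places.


Answer: Price = 1.6112

Derivation:
d1 = (ln(S/K) + (r - q + 0.5*sigma^2) * T) / (sigma * sqrt(T)) = 0.52150605
d2 = d1 - sigma * sqrt(T) = 0.23866334
exp(-rT) = 0.91210515; exp(-qT) = 1.00000000
C = S_0 * exp(-qT) * N(d1) - K * exp(-rT) * N(d2)
N(d1) = 0.69899285; N(d2) = 0.59431668
C = 9.7500 * 1.00000000 * 0.69899285 - 9.6000 * 0.91210515 * 0.59431668 = 1.6112
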